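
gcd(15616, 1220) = 244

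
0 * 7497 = 0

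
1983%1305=678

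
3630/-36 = -605/6 ≈ -100.83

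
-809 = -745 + -64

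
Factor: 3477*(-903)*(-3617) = 3^2*7^1*19^1*43^1*61^1*3617^1 = 11356407027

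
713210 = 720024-6814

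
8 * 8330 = 66640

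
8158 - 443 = 7715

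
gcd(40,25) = 5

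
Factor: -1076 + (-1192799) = -1 * 5^3 * 9551^1 = -1193875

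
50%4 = 2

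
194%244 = 194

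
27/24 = 9/8 ≈ 1.13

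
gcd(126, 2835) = 63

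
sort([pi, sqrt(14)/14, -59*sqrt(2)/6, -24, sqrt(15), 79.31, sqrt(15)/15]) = [-24, -59*sqrt(2)/6, sqrt(15)/15, sqrt(14)/14, pi, sqrt(15), 79.31]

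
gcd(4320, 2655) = 45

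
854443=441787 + 412656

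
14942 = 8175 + 6767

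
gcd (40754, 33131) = 7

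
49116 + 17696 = 66812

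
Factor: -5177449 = -1*5177449^1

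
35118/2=17559=17559.00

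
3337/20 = 166+17/20 = 166.85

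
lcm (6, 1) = 6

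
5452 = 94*58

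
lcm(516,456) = 19608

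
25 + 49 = 74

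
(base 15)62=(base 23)40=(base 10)92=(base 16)5c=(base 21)48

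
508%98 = 18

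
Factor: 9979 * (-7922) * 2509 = -1 * 2^1 * 13^1 * 17^2 * 193^1 * 233^1 * 587^1 = -198345577742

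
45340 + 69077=114417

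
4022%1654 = 714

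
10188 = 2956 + 7232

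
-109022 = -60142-48880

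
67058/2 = 33529 = 33529.00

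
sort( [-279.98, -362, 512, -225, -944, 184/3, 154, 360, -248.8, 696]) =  [-944, -362, -279.98, -248.8, -225, 184/3, 154, 360, 512, 696]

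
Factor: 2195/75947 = 5^1*173^(-1) = 5/173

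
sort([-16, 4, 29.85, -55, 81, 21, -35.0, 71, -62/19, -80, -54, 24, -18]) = [-80, -55, -54, -35.0, -18, -16, -62/19, 4, 21, 24, 29.85, 71, 81]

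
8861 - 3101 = 5760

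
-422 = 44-466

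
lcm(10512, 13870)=998640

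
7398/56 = 3699/28 ≈ 132.11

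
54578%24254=6070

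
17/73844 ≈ 0.000230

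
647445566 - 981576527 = -334130961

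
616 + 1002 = 1618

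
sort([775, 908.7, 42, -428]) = [-428, 42, 775, 908.7]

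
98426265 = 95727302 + 2698963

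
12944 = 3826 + 9118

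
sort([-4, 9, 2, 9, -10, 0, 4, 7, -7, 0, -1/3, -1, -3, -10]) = [-10, -10, -7, -4, -3, -1, -1/3, 0, 0, 2, 4, 7, 9, 9]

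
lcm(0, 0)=0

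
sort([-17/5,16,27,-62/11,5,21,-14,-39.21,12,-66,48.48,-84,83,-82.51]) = [-84,-82.51,-66,-39.21,-14,-62/11,-17/5,5,12,16,21,27,48.48,83]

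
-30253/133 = -227-62/133 ≈ -227.47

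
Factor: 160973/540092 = 2^(-2) * 7^(-1) * 17^2 * 557^1 * 19289^(-1)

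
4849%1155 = 229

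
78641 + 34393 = 113034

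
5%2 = 1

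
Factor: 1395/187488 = 2^(-5)*3^(-1)*5^1*7^(-1) = 5/672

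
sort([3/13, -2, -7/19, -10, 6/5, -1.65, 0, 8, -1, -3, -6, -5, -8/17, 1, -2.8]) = [-10, -6, -5, -3, -2.8, -2, -1.65, -1, -8/17, -7/19, 0, 3/13, 1, 6/5, 8]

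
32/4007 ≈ 0.00799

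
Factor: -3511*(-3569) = 43^1*83^1*3511^1 = 12530759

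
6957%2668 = 1621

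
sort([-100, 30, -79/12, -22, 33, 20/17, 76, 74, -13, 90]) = [-100, -22, -13, -79/12, 20/17, 30, 33, 74, 76, 90]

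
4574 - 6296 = -1722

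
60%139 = 60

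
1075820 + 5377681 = 6453501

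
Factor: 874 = 2^1*19^1*23^1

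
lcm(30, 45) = 90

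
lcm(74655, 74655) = 74655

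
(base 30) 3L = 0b1101111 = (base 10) 111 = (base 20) 5B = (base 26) 47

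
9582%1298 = 496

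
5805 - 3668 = 2137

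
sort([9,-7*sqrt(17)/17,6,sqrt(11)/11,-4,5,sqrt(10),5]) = [-4,-7*sqrt(17)/17,sqrt(11)/11,sqrt(10),5,5,6,9]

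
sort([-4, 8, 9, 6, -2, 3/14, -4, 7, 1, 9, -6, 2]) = [-6, -4, -4, -2, 3/14, 1, 2, 6, 7, 8, 9, 9]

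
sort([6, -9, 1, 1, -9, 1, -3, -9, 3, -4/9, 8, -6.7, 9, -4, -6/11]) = [-9, -9, -9, -6.7, -4, -3, -6/11, -4/9, 1, 1, 1, 3, 6, 8, 9]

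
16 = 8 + 8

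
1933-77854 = -75921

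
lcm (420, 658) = 19740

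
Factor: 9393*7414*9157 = 2^1*3^1*11^1*31^1*101^1*337^1*9157^1 = 637690751214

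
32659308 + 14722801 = 47382109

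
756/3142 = 378/1571 ≈ 0.241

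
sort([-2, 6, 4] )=[-2, 4, 6] 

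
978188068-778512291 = 199675777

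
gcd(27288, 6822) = 6822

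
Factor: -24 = -1*2^3*3^1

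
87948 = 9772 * 9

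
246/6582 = 41/1097 ≈ 0.0374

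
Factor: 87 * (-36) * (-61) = 2^2 * 3^3 * 29^1 * 61^1 = 191052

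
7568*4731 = 35804208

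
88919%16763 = 5104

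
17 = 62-45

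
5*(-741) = -3705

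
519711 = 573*907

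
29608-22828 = 6780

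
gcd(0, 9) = 9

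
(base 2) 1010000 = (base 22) 3e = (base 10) 80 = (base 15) 55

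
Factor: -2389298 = -1 * 2^1 * 1093^2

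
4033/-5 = -806 - 3/5 = -806.60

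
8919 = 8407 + 512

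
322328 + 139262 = 461590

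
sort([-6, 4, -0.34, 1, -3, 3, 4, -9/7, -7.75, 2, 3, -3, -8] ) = [-8, -7.75, -6, -3, -3, -9/7, -0.34, 1, 2, 3, 3, 4, 4] 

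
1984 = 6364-4380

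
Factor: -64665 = -1*3^3*5^1*479^1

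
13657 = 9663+3994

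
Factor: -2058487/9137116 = -1*2^(-2)*41^1*50207^1*2284279^(-1)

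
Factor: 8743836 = 2^2*3^1*251^1*2903^1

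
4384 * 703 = 3081952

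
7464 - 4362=3102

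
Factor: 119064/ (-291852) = -1*2^1*3^ (-1)*41^1*67^ (-1) = -82/201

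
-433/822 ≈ -0.527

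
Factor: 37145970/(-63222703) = -1*2^1*3^2*5^1*271^1*1523^1*63222703^(-1)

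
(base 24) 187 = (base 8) 1407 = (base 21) 1fj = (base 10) 775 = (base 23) 1ag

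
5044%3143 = 1901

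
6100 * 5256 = 32061600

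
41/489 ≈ 0.0838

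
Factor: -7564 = -1*2^2*31^1*61^1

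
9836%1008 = 764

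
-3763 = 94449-98212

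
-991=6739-7730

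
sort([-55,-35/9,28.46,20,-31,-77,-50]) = [-77,-55,-50,-31,-35/9,20,28.46]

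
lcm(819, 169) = 10647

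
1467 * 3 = 4401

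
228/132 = 1+8/11 ≈ 1.73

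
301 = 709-408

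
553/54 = 10 + 13/54 ≈ 10.24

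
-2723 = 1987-4710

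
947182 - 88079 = 859103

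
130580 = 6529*20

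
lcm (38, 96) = 1824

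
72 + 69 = 141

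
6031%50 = 31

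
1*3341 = 3341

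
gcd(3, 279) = 3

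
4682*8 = 37456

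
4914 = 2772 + 2142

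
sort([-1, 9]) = [-1, 9]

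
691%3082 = 691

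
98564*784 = 77274176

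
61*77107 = 4703527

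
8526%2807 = 105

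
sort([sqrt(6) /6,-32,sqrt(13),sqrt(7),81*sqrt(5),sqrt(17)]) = [-32,sqrt(6) /6,sqrt(7),sqrt(13),sqrt(17),81*sqrt(5)]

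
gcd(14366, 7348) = 22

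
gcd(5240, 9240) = 40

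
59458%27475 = 4508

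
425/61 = 6+59/61 ≈ 6.97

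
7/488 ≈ 0.0143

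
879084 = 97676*9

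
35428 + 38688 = 74116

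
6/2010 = 1/335 ≈ 0.00299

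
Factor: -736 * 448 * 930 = -1 * 2^12 * 3^1 * 5^1 * 7^1 * 23^1 * 31^1 = -306647040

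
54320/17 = 3195+5/17 ≈ 3195.29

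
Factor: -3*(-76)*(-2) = -1*2^3*3^1*19^1 = -456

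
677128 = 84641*8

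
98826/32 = 49413/16 ≈ 3088.31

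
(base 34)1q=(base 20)30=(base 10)60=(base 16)3c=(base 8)74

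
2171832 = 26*83532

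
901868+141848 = 1043716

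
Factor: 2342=2^1 * 1171^1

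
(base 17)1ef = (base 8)1036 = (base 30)i2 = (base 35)fh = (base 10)542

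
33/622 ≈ 0.0531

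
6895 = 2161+4734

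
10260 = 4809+5451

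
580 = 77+503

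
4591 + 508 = 5099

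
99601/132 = 754 + 73/132 ≈ 754.55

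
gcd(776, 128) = 8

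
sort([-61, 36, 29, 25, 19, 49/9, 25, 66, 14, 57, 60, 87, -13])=[-61, -13, 49/9, 14, 19, 25, 25, 29, 36, 57, 60, 66, 87]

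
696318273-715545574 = -19227301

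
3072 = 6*512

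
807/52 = 15 + 27/52 ≈ 15.52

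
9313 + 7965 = 17278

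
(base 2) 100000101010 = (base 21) 4fb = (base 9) 2772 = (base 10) 2090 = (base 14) a94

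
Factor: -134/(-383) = 2^1 * 67^1 * 383^(-1)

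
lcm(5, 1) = 5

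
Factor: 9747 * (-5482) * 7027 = -1 * 2^1 * 3^3 * 19^2 * 2741^1 * 7027^1 = -375474070458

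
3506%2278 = 1228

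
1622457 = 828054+794403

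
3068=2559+509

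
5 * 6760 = 33800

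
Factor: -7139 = -1*11^2*59^1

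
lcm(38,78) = 1482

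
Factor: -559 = -1*13^1*43^1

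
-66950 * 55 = -3682250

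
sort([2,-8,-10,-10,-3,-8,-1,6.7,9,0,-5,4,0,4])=[-10,-10,-8,-8,-5,-3,-1,0,0,2,4,4,6.7,9]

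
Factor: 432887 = 7^1 * 13^1 * 67^1 * 71^1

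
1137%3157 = 1137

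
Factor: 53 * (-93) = -1 * 3^1 * 31^1 * 53^1 = -4929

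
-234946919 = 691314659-926261578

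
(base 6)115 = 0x2f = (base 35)1c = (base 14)35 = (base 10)47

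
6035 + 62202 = 68237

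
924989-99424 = 825565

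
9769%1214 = 57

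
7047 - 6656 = 391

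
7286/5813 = 1 + 1473/5813 ≈ 1.25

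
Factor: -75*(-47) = 3^1*5^2*47^1 = 3525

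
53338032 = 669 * 79728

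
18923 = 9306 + 9617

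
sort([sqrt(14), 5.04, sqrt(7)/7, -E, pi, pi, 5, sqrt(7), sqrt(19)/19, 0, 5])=[-E, 0, sqrt(19)/19, sqrt(7)/7, sqrt(7), pi, pi, sqrt(14), 5, 5, 5.04]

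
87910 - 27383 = 60527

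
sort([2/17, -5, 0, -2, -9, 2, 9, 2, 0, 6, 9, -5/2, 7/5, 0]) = [-9, -5, -5/2, -2, 0, 0, 0, 2/17, 7/5, 2, 2, 6, 9, 9]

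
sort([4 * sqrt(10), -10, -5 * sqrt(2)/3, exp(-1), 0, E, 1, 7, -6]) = [-10, -6, -5 * sqrt(2)/3, 0, exp(-1), 1, E, 7, 4 * sqrt(10)]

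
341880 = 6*56980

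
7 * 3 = 21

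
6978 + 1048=8026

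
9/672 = 3/224 ≈ 0.0134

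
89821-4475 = 85346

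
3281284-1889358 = 1391926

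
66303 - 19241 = 47062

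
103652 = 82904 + 20748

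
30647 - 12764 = 17883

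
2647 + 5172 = 7819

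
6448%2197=2054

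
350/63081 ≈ 0.00555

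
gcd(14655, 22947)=3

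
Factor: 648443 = 71^1 * 9133^1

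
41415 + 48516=89931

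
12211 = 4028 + 8183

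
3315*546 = 1809990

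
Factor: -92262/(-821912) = 2^(-2) * 3^1 * 7^(-1) * 13^(-1) * 1129^(-1) * 15377^1 = 46131/410956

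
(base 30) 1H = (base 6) 115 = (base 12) 3B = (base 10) 47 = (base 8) 57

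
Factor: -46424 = -1*2^3*7^1*829^1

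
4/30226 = 2/15113 ≈ 0.000132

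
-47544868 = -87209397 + 39664529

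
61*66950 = 4083950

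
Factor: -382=-1*2^1*191^1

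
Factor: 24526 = 2^1*12263^1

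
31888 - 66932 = -35044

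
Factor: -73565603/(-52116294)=2^(-1)*3^(-1)*41^2*107^1*409^1*8686049^(-1)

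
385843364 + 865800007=1251643371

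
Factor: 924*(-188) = -1*2^4*3^1*7^1*11^1*47^1 = -173712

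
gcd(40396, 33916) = 4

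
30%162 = 30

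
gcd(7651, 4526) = 1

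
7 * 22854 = 159978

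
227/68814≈0.00330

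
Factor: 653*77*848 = 2^4*7^1*11^1*53^1*653^1 = 42638288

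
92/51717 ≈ 0.00178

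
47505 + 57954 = 105459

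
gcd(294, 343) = 49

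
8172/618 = 13 + 23/103 ≈ 13.22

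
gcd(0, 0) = 0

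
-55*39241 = -2158255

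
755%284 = 187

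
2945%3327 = 2945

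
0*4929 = 0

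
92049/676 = 136+113/676 ≈ 136.17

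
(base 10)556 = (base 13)33a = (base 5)4211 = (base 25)m6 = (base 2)1000101100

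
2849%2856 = 2849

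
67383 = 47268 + 20115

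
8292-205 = 8087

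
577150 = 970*595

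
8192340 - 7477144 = 715196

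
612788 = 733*836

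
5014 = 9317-4303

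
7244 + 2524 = 9768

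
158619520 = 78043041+80576479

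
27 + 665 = 692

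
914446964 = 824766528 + 89680436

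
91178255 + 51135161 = 142313416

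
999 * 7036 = 7028964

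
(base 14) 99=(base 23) 5k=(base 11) 113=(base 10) 135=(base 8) 207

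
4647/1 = 4647 = 4647.00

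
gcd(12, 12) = 12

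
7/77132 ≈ 0.0000908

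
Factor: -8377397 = -1*7^1*79^1*15149^1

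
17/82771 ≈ 0.000205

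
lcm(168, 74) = 6216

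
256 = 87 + 169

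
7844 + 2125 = 9969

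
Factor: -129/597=-1*43^1*199^ (-1)=-43/199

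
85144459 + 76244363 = 161388822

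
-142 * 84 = -11928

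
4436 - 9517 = -5081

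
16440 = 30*548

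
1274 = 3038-1764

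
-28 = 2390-2418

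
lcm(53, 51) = 2703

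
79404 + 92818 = 172222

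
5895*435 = 2564325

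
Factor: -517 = -1*11^1*47^1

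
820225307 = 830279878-10054571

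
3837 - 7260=-3423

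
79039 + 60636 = 139675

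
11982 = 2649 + 9333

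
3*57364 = 172092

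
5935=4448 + 1487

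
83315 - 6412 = 76903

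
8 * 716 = 5728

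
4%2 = 0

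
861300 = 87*9900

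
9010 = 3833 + 5177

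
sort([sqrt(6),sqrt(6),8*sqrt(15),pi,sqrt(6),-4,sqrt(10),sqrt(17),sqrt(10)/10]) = [-4,sqrt(10)/10,sqrt(6),sqrt(6),sqrt(6),pi,sqrt(10),sqrt(17),8*sqrt(15)]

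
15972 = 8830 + 7142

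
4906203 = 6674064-1767861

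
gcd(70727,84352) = 1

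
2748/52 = 52 + 11/13≈52.85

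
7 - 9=-2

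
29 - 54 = -25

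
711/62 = 11 + 29/62 ≈ 11.47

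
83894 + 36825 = 120719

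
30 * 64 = 1920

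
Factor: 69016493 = 7^1*13^1*19^1*179^1*223^1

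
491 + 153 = 644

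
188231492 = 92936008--95295484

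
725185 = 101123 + 624062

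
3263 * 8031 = 26205153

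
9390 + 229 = 9619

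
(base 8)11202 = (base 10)4738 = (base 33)4bj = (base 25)7ed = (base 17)g6c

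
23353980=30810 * 758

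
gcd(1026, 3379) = 1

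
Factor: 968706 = 2^1 * 3^3 * 17939^1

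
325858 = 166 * 1963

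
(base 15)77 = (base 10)112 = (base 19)5h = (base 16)70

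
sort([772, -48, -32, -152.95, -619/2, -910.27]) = [-910.27, -619/2, -152.95, -48, -32, 772]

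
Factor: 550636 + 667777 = 7^1*19^1*9161^1 = 1218413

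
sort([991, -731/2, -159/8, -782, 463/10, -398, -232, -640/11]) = [-782, -398, -731/2, -232, -640/11, -159/8, 463/10, 991]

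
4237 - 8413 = -4176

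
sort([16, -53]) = [-53, 16]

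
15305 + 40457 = 55762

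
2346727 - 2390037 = -43310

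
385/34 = 11 + 11/34 ≈ 11.32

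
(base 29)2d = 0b1000111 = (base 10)71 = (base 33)25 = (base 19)3e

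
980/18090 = 98/1809 ≈ 0.0542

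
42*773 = 32466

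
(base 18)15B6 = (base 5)221111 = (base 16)1DE8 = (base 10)7656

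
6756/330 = 1126/55 ≈ 20.47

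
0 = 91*0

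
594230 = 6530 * 91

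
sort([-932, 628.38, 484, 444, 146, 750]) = [-932, 146, 444, 484, 628.38, 750]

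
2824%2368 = 456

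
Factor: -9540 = -1*2^2*3^2*5^1*53^1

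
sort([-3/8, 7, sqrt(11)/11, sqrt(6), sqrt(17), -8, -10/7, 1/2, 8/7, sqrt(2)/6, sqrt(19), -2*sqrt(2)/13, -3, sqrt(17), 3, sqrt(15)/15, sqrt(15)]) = [-8, -3, -10/7, -3/8, -2*sqrt(2)/13, sqrt(2)/6, sqrt(15)/15, sqrt(11)/11, 1/2, 8/7, sqrt(6), 3, sqrt(15), sqrt(17), sqrt(17), sqrt(19), 7]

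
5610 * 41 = 230010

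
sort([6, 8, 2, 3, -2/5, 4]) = [-2/5, 2, 3, 4, 6, 8]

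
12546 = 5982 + 6564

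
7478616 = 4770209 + 2708407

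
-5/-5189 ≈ 0.000964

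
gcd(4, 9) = 1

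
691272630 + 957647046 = 1648919676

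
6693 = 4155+2538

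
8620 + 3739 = 12359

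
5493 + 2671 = 8164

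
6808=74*92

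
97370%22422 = 7682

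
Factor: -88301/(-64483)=64483^(-1) * 88301^1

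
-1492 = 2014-3506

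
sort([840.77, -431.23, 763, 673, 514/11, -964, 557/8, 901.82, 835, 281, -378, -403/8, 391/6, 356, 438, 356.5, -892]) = [-964, -892, -431.23, -378, -403/8, 514/11, 391/6, 557/8, 281, 356, 356.5, 438, 673, 763, 835, 840.77, 901.82]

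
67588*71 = 4798748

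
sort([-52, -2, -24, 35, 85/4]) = [-52, -24, -2, 85/4, 35]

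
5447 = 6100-653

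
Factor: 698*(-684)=-1*2^3*3^2*19^1*349^1=-477432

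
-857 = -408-449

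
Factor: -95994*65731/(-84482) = 3^2*53^(-1)*797^(-1)*5333^1*65731^1 = 3154890807/42241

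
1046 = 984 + 62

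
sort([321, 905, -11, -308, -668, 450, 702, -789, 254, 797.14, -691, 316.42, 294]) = [-789, -691, -668, -308, -11, 254, 294, 316.42, 321, 450, 702, 797.14, 905]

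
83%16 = 3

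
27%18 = 9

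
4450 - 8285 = -3835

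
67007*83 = 5561581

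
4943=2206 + 2737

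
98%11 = 10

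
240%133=107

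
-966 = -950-16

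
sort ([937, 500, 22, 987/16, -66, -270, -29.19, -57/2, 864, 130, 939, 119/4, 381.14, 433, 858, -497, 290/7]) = [-497, -270, -66, -29.19, -57/2, 22, 119/4, 290/7, 987/16, 130, 381.14, 433, 500, 858, 864, 937, 939]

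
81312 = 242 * 336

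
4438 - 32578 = -28140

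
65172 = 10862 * 6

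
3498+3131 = 6629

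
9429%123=81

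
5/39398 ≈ 0.000127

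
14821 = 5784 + 9037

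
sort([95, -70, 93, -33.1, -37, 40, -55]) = [-70, -55, -37, -33.1, 40, 93, 95]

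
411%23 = 20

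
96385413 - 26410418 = 69974995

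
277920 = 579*480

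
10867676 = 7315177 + 3552499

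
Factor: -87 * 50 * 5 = -1 * 2^1 * 3^1 * 5^3 * 29^1 = -21750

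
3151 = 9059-5908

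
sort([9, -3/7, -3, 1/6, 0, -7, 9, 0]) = [-7, -3, -3/7, 0, 0, 1/6, 9, 9]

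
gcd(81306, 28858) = 2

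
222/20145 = 74/6715 ≈ 0.0110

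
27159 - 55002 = -27843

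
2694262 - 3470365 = -776103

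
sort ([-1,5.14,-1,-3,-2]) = [-3,-2,-1,-1,5.14]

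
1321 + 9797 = 11118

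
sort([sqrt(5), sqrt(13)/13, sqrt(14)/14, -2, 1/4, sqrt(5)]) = [-2, 1/4, sqrt(14)/14, sqrt(13)/13, sqrt(5), sqrt(5)]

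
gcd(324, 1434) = 6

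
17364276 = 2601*6676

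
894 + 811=1705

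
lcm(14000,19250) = 154000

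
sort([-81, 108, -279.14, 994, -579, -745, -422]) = [-745, -579, -422, -279.14, -81, 108, 994]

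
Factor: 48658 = 2^1*24329^1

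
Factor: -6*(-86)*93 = 2^2*3^2*31^1*43^1 = 47988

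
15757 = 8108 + 7649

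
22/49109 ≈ 0.000448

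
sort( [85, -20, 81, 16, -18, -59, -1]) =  [-59, -20, -18, -1, 16, 81, 85]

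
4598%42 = 20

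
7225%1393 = 260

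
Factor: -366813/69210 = -1*2^(-1)*5^(-1)*53^1 = -53/10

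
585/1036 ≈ 0.565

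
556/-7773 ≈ -0.0715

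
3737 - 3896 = -159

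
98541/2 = 49270 + 1/2 = 49270.50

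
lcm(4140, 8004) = 120060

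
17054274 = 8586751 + 8467523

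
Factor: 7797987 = 3^2*866443^1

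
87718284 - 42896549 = 44821735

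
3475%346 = 15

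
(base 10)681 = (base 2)1010101001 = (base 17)261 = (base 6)3053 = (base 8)1251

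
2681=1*2681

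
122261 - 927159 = -804898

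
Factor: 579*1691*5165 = 3^1*5^1*19^1*89^1*193^1*1033^1 = 5056994685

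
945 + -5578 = -4633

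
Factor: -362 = -1*2^1*181^1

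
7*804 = 5628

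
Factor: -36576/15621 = -1 * 2^5 * 3^1 * 41^(-1) = -96/41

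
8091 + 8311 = 16402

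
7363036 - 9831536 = -2468500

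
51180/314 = 162 + 156/157 ≈ 162.99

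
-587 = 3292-3879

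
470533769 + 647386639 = 1117920408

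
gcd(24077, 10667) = 1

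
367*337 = 123679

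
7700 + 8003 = 15703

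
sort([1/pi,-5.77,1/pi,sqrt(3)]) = [-5.77,1/pi,1/pi,sqrt(3)]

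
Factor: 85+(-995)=-1 * 2^1 * 5^1 * 7^1 * 13^1=-910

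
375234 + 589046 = 964280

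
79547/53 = 1500 + 47/53 ≈ 1500.89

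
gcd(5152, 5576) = 8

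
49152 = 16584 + 32568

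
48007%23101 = 1805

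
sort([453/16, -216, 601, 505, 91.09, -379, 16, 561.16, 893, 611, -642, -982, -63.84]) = [-982, -642, -379, -216, -63.84, 16, 453/16, 91.09, 505, 561.16, 601, 611, 893]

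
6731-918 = 5813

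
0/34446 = 0 = 0.00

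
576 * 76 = 43776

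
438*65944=28883472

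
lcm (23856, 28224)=2003904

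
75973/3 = 25324 + 1/3 ≈ 25324.33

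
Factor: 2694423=3^1*43^1*20887^1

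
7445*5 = 37225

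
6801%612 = 69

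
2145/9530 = 429/1906 ≈ 0.225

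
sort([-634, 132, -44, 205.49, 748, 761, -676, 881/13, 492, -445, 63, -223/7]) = [-676, -634, -445, -44, -223/7, 63, 881/13, 132, 205.49, 492, 748, 761]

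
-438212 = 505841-944053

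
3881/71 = 54 + 47/71 ≈ 54.66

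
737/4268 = 67/388 ≈ 0.173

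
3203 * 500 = 1601500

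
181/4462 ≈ 0.0406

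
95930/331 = 289 + 271/331 ≈ 289.82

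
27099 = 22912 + 4187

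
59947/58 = 1033 + 33/58 ≈ 1033.57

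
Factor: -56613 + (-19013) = -1*2^1*37813^1 = -75626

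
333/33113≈0.0101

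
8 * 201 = 1608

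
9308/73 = 127 + 37/73 ≈ 127.51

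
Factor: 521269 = 7^1*113^1*659^1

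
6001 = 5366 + 635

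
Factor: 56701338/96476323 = 2^1 * 3^1 * 1667^1 * 4159^(-1) * 5669^1 * 23197^(-1)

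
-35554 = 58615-94169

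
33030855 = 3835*8613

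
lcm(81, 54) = 162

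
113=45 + 68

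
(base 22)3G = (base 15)57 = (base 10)82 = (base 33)2G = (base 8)122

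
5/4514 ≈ 0.00111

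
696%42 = 24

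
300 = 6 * 50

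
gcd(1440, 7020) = 180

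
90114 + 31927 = 122041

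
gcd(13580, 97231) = 1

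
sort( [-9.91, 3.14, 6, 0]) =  [-9.91, 0, 3.14, 6]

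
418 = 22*19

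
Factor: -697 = -1 * 17^1 * 41^1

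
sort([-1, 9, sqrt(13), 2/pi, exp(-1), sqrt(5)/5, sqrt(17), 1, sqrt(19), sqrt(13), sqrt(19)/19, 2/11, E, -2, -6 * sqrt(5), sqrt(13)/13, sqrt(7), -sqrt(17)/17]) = [-6 * sqrt(5), -2, -1, -sqrt(17)/17, 2/11, sqrt(19)/19, sqrt(13)/13, exp(-1), sqrt(5)/5, 2/pi, 1, sqrt(7), E, sqrt(13), sqrt(13), sqrt(17), sqrt(19), 9]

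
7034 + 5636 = 12670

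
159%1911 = 159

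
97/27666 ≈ 0.00351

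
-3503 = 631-4134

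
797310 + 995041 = 1792351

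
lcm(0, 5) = 0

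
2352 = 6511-4159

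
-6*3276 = -19656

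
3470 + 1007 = 4477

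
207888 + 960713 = 1168601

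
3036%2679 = 357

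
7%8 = 7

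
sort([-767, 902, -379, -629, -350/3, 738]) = [-767, -629, -379, -350/3, 738, 902]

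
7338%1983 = 1389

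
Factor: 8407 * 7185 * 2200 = 2^3 * 3^1 * 5^3 * 7^1 * 11^1 * 479^1 * 1201^1 = 132889449000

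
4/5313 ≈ 0.000753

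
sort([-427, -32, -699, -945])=[-945, -699, -427, -32]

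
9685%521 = 307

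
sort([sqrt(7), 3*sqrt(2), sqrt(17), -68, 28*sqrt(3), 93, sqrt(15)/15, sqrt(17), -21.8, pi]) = [-68, -21.8, sqrt(15)/15, sqrt(7), pi, sqrt(17), sqrt(17), 3*sqrt(2), 28*sqrt(3), 93]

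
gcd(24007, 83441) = 1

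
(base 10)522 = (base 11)435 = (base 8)1012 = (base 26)k2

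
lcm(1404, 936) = 2808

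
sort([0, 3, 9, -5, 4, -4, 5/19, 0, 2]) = [-5, -4, 0, 0, 5/19, 2, 3, 4, 9]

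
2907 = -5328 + 8235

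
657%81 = 9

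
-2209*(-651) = 1438059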